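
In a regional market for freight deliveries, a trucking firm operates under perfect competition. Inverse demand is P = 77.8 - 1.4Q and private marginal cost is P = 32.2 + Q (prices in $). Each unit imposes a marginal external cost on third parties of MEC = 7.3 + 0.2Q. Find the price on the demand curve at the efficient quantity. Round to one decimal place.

P = $57.2

Social marginal cost = private MC + MEC = 39.5 + 1.2Q.
Set SMC = demand: 39.5 + 1.2Q = 77.8 - 1.4Q → Q* = 14.7308.
Consumer price on the demand curve at Q*: 77.8 − 1.4×14.7308 = 57.1769.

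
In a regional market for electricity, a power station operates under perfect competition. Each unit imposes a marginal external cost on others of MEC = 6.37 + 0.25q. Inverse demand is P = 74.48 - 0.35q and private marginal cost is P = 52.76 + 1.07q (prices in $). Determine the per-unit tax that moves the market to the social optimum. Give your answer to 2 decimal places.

Social marginal cost = private MC + MEC = 59.13 + 1.32q.
Set SMC = demand: 59.13 + 1.32q = 74.48 - 0.35q → q* = 9.1916.
The Pigouvian tax equals MEC at q*: 6.37 + 0.25×9.1916 = 8.6679.

tax = $8.67 per unit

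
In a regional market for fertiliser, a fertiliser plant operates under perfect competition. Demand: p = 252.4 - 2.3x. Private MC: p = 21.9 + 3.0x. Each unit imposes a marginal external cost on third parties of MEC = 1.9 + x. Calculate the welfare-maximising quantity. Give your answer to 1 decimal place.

Social marginal cost = private MC + MEC = 23.8 + 4.0x.
Set SMC = demand: 23.8 + 4.0x = 252.4 - 2.3x → x* = 36.2857.

x* = 36.3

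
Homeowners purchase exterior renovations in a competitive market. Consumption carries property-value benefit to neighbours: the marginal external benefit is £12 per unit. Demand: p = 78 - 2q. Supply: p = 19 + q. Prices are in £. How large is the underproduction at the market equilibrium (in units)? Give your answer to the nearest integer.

4 units

Market equilibrium (private): 19 + q = 78 - 2q → q_m = 19.6667.
Social marginal benefit = demand + MEB = 90 - 2q.
Set SMB = MC: 90 - 2q = 19 + q → q* = 23.6667.
Gap = |19.6667 − 23.6667| = 4.0000.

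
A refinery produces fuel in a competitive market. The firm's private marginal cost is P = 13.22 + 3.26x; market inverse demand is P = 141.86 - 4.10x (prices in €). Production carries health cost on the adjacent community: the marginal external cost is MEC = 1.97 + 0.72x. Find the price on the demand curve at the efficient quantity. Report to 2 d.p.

Social marginal cost = private MC + MEC = 15.19 + 3.98x.
Set SMC = demand: 15.19 + 3.98x = 141.86 - 4.10x → x* = 15.6770.
Consumer price on the demand curve at x*: 141.86 − 4.10×15.6770 = 77.5843.

P = €77.58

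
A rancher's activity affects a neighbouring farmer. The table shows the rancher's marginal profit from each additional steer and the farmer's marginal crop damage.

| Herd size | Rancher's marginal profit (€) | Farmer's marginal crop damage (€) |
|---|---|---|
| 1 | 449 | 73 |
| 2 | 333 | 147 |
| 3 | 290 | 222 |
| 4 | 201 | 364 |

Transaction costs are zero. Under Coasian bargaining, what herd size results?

3

Bargaining reaches the level where marginal profit last exceeds marginal crop damage.
That holds through level 3 (290 ≥ 222) but not at 4 (201 < 364).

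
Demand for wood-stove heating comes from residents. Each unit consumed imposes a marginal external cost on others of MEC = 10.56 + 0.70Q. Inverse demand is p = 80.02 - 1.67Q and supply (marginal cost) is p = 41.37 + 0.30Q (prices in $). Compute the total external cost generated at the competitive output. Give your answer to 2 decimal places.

$341.90

Market equilibrium (private): 41.37 + 0.30Q = 80.02 - 1.67Q → Q_m = 19.6193.
Total external cost = ∫₀^{Q_m} (10.56 + 0.70Q) dQ = 10.56×19.6193 + ½×0.70×19.6193² = 341.9007.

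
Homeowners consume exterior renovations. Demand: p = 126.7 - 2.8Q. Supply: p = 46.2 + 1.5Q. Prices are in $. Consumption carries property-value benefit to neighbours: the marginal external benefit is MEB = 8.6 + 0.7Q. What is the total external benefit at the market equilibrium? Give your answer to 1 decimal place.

$283.7

Market equilibrium (private): 46.2 + 1.5Q = 126.7 - 2.8Q → Q_m = 18.7209.
Total external benefit = ∫₀^{Q_m} (8.6 + 0.7Q) dQ = 8.6×18.7209 + ½×0.7×18.7209² = 283.6650.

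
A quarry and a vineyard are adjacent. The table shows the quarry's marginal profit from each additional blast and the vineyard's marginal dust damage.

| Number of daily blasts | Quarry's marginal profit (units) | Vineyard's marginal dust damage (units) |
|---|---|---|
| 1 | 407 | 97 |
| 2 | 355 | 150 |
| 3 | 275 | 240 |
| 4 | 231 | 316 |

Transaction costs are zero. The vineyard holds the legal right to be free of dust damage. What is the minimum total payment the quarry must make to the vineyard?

487

Efficient level: marginal profit ≥ marginal dust damage through level 3, so k* = 3.
With the vineyard holding the right, the quarry must at least compensate total damage at k*: 97 + 150 + 240 = 487.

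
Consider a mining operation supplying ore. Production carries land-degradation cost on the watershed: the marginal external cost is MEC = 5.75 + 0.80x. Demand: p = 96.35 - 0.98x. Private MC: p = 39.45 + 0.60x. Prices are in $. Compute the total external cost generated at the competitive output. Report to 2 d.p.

Market equilibrium (private): 39.45 + 0.60x = 96.35 - 0.98x → x_m = 36.0127.
Total external cost = ∫₀^{x_m} (5.75 + 0.80x) dx = 5.75×36.0127 + ½×0.80×36.0127² = 725.8388.

$725.84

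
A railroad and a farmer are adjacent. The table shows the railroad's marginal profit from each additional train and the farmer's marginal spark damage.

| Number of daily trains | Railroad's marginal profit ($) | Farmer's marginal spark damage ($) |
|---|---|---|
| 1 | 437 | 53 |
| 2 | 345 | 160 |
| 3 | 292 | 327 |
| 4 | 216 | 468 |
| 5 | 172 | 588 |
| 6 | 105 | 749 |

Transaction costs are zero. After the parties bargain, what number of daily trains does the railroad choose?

Bargaining reaches the level where marginal profit last exceeds marginal spark damage.
That holds through level 2 (345 ≥ 160) but not at 3 (292 < 327).

2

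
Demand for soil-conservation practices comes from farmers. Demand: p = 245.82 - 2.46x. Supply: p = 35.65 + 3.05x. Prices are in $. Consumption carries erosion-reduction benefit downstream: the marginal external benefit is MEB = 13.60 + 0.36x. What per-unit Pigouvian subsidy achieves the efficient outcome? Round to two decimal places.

Social marginal benefit = demand + MEB = 259.42 - 2.10x.
Set SMB = MC: 259.42 - 2.10x = 35.65 + 3.05x → x* = 43.4505.
The Pigouvian subsidy equals MEB at x*: 13.60 + 0.36×43.4505 = 29.2422.

subsidy = $29.24 per unit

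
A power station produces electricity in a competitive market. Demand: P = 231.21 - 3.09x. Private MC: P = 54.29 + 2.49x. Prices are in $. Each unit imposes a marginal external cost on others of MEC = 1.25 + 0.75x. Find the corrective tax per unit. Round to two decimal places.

Social marginal cost = private MC + MEC = 55.54 + 3.24x.
Set SMC = demand: 55.54 + 3.24x = 231.21 - 3.09x → x* = 27.7520.
The Pigouvian tax equals MEC at x*: 1.25 + 0.75×27.7520 = 22.0640.

tax = $22.06 per unit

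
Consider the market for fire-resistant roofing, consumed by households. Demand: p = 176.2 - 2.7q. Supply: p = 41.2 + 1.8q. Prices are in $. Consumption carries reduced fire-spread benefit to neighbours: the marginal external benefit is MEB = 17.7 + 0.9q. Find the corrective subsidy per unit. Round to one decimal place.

subsidy = $55.9 per unit

Social marginal benefit = demand + MEB = 193.9 - 1.8q.
Set SMB = MC: 193.9 - 1.8q = 41.2 + 1.8q → q* = 42.4167.
The Pigouvian subsidy equals MEB at q*: 17.7 + 0.9×42.4167 = 55.8750.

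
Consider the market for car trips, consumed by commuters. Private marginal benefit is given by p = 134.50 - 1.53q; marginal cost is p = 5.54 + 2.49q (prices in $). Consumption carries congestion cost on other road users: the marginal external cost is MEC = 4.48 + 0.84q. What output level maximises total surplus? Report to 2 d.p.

Social marginal benefit = demand − MEC = 130.02 - 2.37q.
Set SMB = MC: 130.02 - 2.37q = 5.54 + 2.49q → q* = 25.6132.

q* = 25.61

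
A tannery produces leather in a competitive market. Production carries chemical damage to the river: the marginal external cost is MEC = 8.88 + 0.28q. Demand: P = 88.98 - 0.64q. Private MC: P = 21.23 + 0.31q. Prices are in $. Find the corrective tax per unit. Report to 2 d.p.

tax = $22.28 per unit

Social marginal cost = private MC + MEC = 30.11 + 0.59q.
Set SMC = demand: 30.11 + 0.59q = 88.98 - 0.64q → q* = 47.8618.
The Pigouvian tax equals MEC at q*: 8.88 + 0.28×47.8618 = 22.2813.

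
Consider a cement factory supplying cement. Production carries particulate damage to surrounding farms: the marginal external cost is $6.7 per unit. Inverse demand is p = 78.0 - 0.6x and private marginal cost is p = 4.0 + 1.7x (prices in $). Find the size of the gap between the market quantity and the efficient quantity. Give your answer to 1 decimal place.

2.9 units

Market equilibrium (private): 4.0 + 1.7x = 78.0 - 0.6x → x_m = 32.1739.
Social marginal cost = private MC + MEC = 10.7 + 1.7x.
Set SMC = demand: 10.7 + 1.7x = 78.0 - 0.6x → x* = 29.2609.
Gap = |32.1739 − 29.2609| = 2.9130.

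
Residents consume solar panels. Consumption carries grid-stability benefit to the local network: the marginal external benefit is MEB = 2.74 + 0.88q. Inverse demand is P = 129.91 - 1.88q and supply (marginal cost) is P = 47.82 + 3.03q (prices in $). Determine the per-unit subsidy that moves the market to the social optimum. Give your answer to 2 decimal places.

Social marginal benefit = demand + MEB = 132.65 - q.
Set SMB = MC: 132.65 - q = 47.82 + 3.03q → q* = 21.0496.
The Pigouvian subsidy equals MEB at q*: 2.74 + 0.88×21.0496 = 21.2636.

subsidy = $21.26 per unit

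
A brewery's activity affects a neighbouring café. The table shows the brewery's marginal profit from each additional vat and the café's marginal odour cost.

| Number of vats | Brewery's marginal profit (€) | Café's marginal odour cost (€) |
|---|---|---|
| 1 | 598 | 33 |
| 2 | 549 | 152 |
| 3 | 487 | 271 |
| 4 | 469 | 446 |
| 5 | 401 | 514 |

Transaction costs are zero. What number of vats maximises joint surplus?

4

Bargaining reaches the level where marginal profit last exceeds marginal odour cost.
That holds through level 4 (469 ≥ 446) but not at 5 (401 < 514).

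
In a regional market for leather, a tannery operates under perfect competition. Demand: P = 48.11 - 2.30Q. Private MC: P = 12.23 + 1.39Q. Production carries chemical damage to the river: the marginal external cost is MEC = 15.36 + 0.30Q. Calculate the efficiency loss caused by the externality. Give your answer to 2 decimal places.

DWL = 41.86

Market equilibrium (private): 12.23 + 1.39Q = 48.11 - 2.30Q → Q_m = 9.7236.
Social marginal cost = private MC + MEC = 27.59 + 1.69Q.
Set SMC = demand: 27.59 + 1.69Q = 48.11 - 2.30Q → Q* = 5.1429.
Between Q* and Q_m the wedge SMC − demand runs linearly from 0 to MEC(Q_m), so the loss is a triangle.
DWL = ½ × 4.5807 × 18.2771 = 41.8610.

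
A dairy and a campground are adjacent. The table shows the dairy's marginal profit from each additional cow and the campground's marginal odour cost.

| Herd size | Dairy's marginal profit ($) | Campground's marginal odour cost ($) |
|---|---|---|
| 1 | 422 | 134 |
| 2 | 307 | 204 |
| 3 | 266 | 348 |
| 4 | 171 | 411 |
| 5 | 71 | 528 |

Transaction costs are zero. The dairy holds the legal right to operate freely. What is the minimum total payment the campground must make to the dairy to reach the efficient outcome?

Left alone the dairy would choose level 5 (marginal profit stays positive).
Efficient level: k* = 2 (marginal profit ≥ marginal odour cost through 2).
The campground must at least cover the dairy's forgone profit from cutting 5→2: 266 + 171 + 71 = 508.

$508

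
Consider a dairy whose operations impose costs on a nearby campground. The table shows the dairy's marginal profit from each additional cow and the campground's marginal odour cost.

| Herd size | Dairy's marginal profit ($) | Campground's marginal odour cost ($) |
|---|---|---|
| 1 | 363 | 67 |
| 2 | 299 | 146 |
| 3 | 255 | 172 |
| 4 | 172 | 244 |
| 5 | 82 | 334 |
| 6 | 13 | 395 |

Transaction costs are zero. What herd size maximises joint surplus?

3

Bargaining reaches the level where marginal profit last exceeds marginal odour cost.
That holds through level 3 (255 ≥ 172) but not at 4 (172 < 244).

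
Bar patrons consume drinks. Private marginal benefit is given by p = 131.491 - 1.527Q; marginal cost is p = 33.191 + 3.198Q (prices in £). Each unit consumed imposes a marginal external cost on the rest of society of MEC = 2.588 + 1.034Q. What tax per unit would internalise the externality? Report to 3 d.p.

tax = £19.773 per unit

Social marginal benefit = demand − MEC = 128.903 - 2.561Q.
Set SMB = MC: 128.903 - 2.561Q = 33.191 + 3.198Q → Q* = 16.6196.
The Pigouvian tax equals MEC at Q*: 2.588 + 1.034×16.6196 = 19.7727.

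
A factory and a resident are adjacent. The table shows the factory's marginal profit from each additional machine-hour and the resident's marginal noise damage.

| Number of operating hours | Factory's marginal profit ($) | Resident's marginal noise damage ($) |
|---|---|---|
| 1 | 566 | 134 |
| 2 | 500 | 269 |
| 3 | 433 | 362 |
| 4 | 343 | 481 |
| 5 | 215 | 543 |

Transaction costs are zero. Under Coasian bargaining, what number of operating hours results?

Bargaining reaches the level where marginal profit last exceeds marginal noise damage.
That holds through level 3 (433 ≥ 362) but not at 4 (343 < 481).

3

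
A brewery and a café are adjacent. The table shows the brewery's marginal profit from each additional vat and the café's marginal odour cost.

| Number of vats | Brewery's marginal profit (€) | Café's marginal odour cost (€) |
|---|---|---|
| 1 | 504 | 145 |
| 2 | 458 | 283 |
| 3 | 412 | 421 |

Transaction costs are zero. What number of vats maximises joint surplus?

Bargaining reaches the level where marginal profit last exceeds marginal odour cost.
That holds through level 2 (458 ≥ 283) but not at 3 (412 < 421).

2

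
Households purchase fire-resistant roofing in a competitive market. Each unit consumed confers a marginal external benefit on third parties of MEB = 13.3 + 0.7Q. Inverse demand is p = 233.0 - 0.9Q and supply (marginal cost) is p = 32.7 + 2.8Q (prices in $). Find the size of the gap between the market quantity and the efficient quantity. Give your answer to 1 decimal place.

17.1 units

Market equilibrium (private): 32.7 + 2.8Q = 233.0 - 0.9Q → Q_m = 54.1351.
Social marginal benefit = demand + MEB = 246.3 - 0.2Q.
Set SMB = MC: 246.3 - 0.2Q = 32.7 + 2.8Q → Q* = 71.2000.
Gap = |54.1351 − 71.2000| = 17.0649.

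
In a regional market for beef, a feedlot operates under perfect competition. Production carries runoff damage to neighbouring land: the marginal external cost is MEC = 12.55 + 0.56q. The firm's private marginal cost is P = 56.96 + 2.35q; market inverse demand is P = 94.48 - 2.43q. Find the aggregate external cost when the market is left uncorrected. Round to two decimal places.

115.76

Market equilibrium (private): 56.96 + 2.35q = 94.48 - 2.43q → q_m = 7.8494.
Total external cost = ∫₀^{q_m} (12.55 + 0.56q) dq = 12.55×7.8494 + ½×0.56×7.8494² = 115.7616.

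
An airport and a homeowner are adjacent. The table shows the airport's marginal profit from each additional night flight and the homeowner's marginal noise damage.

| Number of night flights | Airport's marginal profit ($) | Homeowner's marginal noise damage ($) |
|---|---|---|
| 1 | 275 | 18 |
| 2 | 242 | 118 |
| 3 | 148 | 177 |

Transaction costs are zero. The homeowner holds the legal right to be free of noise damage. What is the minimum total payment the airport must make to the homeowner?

Efficient level: marginal profit ≥ marginal noise damage through level 2, so k* = 2.
With the homeowner holding the right, the airport must at least compensate total damage at k*: 18 + 118 = 136.

$136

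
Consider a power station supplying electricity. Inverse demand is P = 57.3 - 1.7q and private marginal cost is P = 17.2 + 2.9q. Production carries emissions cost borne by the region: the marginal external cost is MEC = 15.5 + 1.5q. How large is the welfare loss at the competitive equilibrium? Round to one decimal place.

Market equilibrium (private): 17.2 + 2.9q = 57.3 - 1.7q → q_m = 8.7174.
Social marginal cost = private MC + MEC = 32.7 + 4.4q.
Set SMC = demand: 32.7 + 4.4q = 57.3 - 1.7q → q* = 4.0328.
Height of the DWL triangle at q_m is SMC(q_m) − demand(q_m) = MEC(q_m) = 28.5761.
DWL = ½ × 4.6846 × 28.5761 = 66.9338.

DWL = 66.9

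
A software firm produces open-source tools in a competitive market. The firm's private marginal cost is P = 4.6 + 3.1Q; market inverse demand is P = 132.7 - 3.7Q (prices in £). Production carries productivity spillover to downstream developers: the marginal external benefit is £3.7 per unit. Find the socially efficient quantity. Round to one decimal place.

Q* = 19.4

Social marginal cost = private MC − MEB = 0.9 + 3.1Q.
Set SMC = demand: 0.9 + 3.1Q = 132.7 - 3.7Q → Q* = 19.3824.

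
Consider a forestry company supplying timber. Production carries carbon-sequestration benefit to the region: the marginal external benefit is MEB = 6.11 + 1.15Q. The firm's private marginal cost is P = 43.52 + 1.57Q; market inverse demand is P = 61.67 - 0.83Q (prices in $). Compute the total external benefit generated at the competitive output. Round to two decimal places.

$79.09

Market equilibrium (private): 43.52 + 1.57Q = 61.67 - 0.83Q → Q_m = 7.5625.
Total external benefit = ∫₀^{Q_m} (6.11 + 1.15Q) dQ = 6.11×7.5625 + ½×1.15×7.5625² = 79.0919.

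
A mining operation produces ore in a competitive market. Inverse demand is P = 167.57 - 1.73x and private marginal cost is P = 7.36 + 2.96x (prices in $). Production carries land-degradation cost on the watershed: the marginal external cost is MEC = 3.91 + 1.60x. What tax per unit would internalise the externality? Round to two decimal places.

Social marginal cost = private MC + MEC = 11.27 + 4.56x.
Set SMC = demand: 11.27 + 4.56x = 167.57 - 1.73x → x* = 24.8490.
The Pigouvian tax equals MEC at x*: 3.91 + 1.60×24.8490 = 43.6684.

tax = $43.67 per unit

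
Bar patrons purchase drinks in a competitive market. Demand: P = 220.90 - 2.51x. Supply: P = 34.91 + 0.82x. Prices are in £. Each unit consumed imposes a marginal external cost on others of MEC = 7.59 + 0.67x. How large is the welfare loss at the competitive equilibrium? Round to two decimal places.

Market equilibrium (private): 34.91 + 0.82x = 220.90 - 2.51x → x_m = 55.8529.
Social marginal benefit = demand − MEC = 213.31 - 3.18x.
Set SMB = MC: 213.31 - 3.18x = 34.91 + 0.82x → x* = 44.6000.
The loss is the area between SMB and MC from x* to x_m; with linear curves that's a triangle of height MEC(x_m).
DWL = ½ × 11.2529 × 45.0114 = 253.2544.

DWL = £253.25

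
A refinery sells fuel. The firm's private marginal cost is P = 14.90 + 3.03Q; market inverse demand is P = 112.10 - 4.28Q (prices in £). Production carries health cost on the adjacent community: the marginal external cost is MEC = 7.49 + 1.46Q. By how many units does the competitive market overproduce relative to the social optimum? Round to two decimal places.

3.07 units

Market equilibrium (private): 14.90 + 3.03Q = 112.10 - 4.28Q → Q_m = 13.2969.
Social marginal cost = private MC + MEC = 22.39 + 4.49Q.
Set SMC = demand: 22.39 + 4.49Q = 112.10 - 4.28Q → Q* = 10.2292.
Gap = |13.2969 − 10.2292| = 3.0677.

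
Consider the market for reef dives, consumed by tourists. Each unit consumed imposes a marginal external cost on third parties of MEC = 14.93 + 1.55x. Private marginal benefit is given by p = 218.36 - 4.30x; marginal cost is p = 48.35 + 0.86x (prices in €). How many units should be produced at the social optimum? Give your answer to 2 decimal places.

Social marginal benefit = demand − MEC = 203.43 - 5.85x.
Set SMB = MC: 203.43 - 5.85x = 48.35 + 0.86x → x* = 23.1118.

x* = 23.11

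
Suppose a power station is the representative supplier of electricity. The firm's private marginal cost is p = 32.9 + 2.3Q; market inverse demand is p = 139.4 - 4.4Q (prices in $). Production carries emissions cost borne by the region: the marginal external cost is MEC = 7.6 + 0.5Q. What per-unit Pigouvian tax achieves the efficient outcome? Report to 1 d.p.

tax = $14.5 per unit

Social marginal cost = private MC + MEC = 40.5 + 2.8Q.
Set SMC = demand: 40.5 + 2.8Q = 139.4 - 4.4Q → Q* = 13.7361.
The Pigouvian tax equals MEC at Q*: 7.6 + 0.5×13.7361 = 14.4681.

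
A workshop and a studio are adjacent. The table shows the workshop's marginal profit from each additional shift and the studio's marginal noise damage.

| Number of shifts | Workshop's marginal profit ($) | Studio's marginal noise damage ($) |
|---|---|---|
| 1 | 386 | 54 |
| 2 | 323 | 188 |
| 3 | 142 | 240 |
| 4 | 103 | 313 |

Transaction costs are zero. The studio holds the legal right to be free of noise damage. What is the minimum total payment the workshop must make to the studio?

Efficient level: marginal profit ≥ marginal noise damage through level 2, so k* = 2.
With the studio holding the right, the workshop must at least compensate total damage at k*: 54 + 188 = 242.

$242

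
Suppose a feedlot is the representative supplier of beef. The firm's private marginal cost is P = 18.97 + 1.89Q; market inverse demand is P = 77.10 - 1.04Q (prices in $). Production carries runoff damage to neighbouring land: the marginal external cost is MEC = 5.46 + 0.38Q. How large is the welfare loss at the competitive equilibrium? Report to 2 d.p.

Market equilibrium (private): 18.97 + 1.89Q = 77.10 - 1.04Q → Q_m = 19.8396.
Social marginal cost = private MC + MEC = 24.43 + 2.27Q.
Set SMC = demand: 24.43 + 2.27Q = 77.10 - 1.04Q → Q* = 15.9124.
The welfare-loss triangle has base |Q_m − Q*| and height MEC(Q_m) (the vertical gap between SMC and demand is zero at Q* and MEC at Q_m).
DWL = ½ × 3.9272 × 12.9990 = 25.5248.

DWL = $25.52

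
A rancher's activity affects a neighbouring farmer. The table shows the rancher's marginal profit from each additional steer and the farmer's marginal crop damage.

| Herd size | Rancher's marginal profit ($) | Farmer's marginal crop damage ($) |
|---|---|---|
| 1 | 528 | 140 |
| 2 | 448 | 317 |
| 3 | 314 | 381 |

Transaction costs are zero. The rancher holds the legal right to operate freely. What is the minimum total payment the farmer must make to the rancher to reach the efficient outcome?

Left alone the rancher would choose level 3 (marginal profit stays positive).
Efficient level: k* = 2 (marginal profit ≥ marginal crop damage through 2).
The farmer must at least cover the rancher's forgone profit from cutting 3→2: 314 = 314.

$314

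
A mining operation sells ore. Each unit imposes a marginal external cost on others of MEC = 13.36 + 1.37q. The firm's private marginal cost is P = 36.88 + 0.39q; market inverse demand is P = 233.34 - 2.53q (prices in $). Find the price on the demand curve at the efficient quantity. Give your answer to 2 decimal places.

Social marginal cost = private MC + MEC = 50.24 + 1.76q.
Set SMC = demand: 50.24 + 1.76q = 233.34 - 2.53q → q* = 42.6807.
Consumer price on the demand curve at q*: 233.34 − 2.53×42.6807 = 125.3578.

P = $125.36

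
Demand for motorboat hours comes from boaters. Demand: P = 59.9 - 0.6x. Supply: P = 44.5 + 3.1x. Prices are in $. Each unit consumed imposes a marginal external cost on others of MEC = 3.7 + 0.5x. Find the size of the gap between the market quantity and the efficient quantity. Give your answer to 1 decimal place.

1.4 units

Market equilibrium (private): 44.5 + 3.1x = 59.9 - 0.6x → x_m = 4.1622.
Social marginal benefit = demand − MEC = 56.2 - 1.1x.
Set SMB = MC: 56.2 - 1.1x = 44.5 + 3.1x → x* = 2.7857.
Gap = |4.1622 − 2.7857| = 1.3765.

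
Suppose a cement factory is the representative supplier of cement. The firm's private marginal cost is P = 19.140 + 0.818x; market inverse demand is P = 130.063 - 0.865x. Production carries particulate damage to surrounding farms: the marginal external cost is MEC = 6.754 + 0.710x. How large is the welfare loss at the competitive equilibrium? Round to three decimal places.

DWL = 599.134

Market equilibrium (private): 19.140 + 0.818x = 130.063 - 0.865x → x_m = 65.9079.
Social marginal cost = private MC + MEC = 25.894 + 1.528x.
Set SMC = demand: 25.894 + 1.528x = 130.063 - 0.865x → x* = 43.5307.
The loss is the area between SMC and demand from x* to x_m; with linear curves that's a triangle of height MEC(x_m).
DWL = ½ × 22.3772 × 53.5486 = 599.1339.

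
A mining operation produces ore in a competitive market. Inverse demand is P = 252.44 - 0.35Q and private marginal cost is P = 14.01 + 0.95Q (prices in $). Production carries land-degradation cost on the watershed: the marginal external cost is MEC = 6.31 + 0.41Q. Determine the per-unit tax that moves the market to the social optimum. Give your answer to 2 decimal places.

tax = $61.96 per unit

Social marginal cost = private MC + MEC = 20.32 + 1.36Q.
Set SMC = demand: 20.32 + 1.36Q = 252.44 - 0.35Q → Q* = 135.7427.
The Pigouvian tax equals MEC at Q*: 6.31 + 0.41×135.7427 = 61.9645.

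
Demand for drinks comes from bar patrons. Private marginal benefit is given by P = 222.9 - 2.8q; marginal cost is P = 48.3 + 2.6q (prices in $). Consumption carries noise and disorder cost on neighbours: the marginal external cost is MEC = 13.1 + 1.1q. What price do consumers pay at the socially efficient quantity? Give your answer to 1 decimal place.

P = $153.3

Social marginal benefit = demand − MEC = 209.8 - 3.9q.
Set SMB = MC: 209.8 - 3.9q = 48.3 + 2.6q → q* = 24.8462.
Consumer price on the demand curve at q*: 222.9 − 2.8×24.8462 = 153.3306.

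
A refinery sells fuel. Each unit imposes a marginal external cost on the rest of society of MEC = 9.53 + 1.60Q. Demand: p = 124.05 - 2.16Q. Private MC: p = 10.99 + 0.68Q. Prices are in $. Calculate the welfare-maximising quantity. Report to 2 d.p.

Social marginal cost = private MC + MEC = 20.52 + 2.28Q.
Set SMC = demand: 20.52 + 2.28Q = 124.05 - 2.16Q → Q* = 23.3176.

Q* = 23.32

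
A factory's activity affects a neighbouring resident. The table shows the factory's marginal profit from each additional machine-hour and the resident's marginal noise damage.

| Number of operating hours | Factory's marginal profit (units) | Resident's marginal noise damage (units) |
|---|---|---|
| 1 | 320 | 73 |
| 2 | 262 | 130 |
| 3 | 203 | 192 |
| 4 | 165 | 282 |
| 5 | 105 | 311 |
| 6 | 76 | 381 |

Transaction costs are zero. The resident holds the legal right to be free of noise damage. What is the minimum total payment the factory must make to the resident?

395

Efficient level: marginal profit ≥ marginal noise damage through level 3, so k* = 3.
With the resident holding the right, the factory must at least compensate total damage at k*: 73 + 130 + 192 = 395.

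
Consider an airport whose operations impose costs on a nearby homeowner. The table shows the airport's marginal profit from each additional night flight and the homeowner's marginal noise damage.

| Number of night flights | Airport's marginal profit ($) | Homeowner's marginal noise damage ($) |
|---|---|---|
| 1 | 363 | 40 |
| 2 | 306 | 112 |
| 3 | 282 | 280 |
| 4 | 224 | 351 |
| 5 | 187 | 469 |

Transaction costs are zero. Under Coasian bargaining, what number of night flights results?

Bargaining reaches the level where marginal profit last exceeds marginal noise damage.
That holds through level 3 (282 ≥ 280) but not at 4 (224 < 351).

3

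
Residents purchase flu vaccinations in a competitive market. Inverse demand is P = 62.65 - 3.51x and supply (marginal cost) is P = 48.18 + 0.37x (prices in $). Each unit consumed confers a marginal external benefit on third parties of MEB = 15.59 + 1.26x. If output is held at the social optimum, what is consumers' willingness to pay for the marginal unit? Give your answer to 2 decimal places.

P = $22.38

Social marginal benefit = demand + MEB = 78.24 - 2.25x.
Set SMB = MC: 78.24 - 2.25x = 48.18 + 0.37x → x* = 11.4733.
Consumer price on the demand curve at x*: 62.65 − 3.51×11.4733 = 22.3787.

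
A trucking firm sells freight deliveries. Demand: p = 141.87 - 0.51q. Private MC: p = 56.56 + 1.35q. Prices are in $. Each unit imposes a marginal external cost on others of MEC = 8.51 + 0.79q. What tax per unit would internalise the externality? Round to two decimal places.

Social marginal cost = private MC + MEC = 65.07 + 2.14q.
Set SMC = demand: 65.07 + 2.14q = 141.87 - 0.51q → q* = 28.9811.
The Pigouvian tax equals MEC at q*: 8.51 + 0.79×28.9811 = 31.4051.

tax = $31.41 per unit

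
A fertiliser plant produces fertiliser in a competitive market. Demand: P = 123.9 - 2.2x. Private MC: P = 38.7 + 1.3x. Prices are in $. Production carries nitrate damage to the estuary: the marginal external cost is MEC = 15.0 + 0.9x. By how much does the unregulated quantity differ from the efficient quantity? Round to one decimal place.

Market equilibrium (private): 38.7 + 1.3x = 123.9 - 2.2x → x_m = 24.3429.
Social marginal cost = private MC + MEC = 53.7 + 2.2x.
Set SMC = demand: 53.7 + 2.2x = 123.9 - 2.2x → x* = 15.9545.
Gap = |24.3429 − 15.9545| = 8.3884.

8.4 units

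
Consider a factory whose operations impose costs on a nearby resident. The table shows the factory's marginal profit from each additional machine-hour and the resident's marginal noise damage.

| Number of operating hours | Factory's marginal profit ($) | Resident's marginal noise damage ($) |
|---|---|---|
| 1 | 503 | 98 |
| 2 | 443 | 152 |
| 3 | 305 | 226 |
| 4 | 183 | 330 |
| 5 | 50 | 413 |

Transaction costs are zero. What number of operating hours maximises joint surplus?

3

Bargaining reaches the level where marginal profit last exceeds marginal noise damage.
That holds through level 3 (305 ≥ 226) but not at 4 (183 < 330).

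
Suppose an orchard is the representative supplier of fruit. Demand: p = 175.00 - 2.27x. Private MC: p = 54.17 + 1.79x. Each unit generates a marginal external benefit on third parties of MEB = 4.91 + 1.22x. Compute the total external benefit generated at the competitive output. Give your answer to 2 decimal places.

686.42

Market equilibrium (private): 54.17 + 1.79x = 175.00 - 2.27x → x_m = 29.7611.
Total external benefit = ∫₀^{x_m} (4.91 + 1.22x) dx = 4.91×29.7611 + ½×1.22×29.7611² = 686.4181.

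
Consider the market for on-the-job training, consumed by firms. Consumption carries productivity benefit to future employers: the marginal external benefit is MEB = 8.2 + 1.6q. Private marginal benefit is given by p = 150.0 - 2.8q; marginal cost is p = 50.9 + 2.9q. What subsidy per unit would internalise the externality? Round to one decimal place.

subsidy = 50.1 per unit

Social marginal benefit = demand + MEB = 158.2 - 1.2q.
Set SMB = MC: 158.2 - 1.2q = 50.9 + 2.9q → q* = 26.1707.
The Pigouvian subsidy equals MEB at q*: 8.2 + 1.6×26.1707 = 50.0731.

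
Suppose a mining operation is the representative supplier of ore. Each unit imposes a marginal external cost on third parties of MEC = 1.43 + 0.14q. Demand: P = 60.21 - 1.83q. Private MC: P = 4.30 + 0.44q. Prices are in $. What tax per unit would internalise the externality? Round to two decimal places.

Social marginal cost = private MC + MEC = 5.73 + 0.58q.
Set SMC = demand: 5.73 + 0.58q = 60.21 - 1.83q → q* = 22.6058.
The Pigouvian tax equals MEC at q*: 1.43 + 0.14×22.6058 = 4.5948.

tax = $4.59 per unit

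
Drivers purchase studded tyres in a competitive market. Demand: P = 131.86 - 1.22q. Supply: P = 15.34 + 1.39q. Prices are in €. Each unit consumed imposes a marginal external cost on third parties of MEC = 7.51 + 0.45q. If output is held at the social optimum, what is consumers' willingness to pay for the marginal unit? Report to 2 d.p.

Social marginal benefit = demand − MEC = 124.35 - 1.67q.
Set SMB = MC: 124.35 - 1.67q = 15.34 + 1.39q → q* = 35.6242.
Consumer price on the demand curve at q*: 131.86 − 1.22×35.6242 = 88.3985.

P = €88.40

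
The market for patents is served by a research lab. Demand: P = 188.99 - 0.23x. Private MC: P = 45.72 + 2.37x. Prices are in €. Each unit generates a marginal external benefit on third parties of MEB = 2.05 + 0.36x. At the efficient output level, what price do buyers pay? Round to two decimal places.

P = €174.07

Social marginal cost = private MC − MEB = 43.67 + 2.01x.
Set SMC = demand: 43.67 + 2.01x = 188.99 - 0.23x → x* = 64.8750.
Consumer price on the demand curve at x*: 188.99 − 0.23×64.8750 = 174.0688.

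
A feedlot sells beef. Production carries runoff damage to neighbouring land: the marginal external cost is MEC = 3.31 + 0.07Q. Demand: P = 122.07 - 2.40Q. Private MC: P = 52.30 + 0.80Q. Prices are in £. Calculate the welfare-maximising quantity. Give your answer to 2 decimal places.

Social marginal cost = private MC + MEC = 55.61 + 0.87Q.
Set SMC = demand: 55.61 + 0.87Q = 122.07 - 2.40Q → Q* = 20.3242.

Q* = 20.32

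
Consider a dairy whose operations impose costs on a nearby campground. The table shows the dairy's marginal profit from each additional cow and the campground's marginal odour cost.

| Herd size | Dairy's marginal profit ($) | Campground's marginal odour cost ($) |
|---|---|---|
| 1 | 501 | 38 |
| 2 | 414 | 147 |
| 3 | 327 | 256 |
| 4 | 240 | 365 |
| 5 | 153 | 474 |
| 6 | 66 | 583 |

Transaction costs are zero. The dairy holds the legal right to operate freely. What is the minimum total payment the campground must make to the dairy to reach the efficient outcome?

$459

Left alone the dairy would choose level 6 (marginal profit stays positive).
Efficient level: k* = 3 (marginal profit ≥ marginal odour cost through 3).
The campground must at least cover the dairy's forgone profit from cutting 6→3: 240 + 153 + 66 = 459.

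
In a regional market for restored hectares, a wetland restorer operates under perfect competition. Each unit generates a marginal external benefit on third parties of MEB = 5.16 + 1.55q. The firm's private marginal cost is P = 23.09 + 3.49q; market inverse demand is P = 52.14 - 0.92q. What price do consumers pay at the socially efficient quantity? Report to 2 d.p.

P = 41.14

Social marginal cost = private MC − MEB = 17.93 + 1.94q.
Set SMC = demand: 17.93 + 1.94q = 52.14 - 0.92q → q* = 11.9615.
Consumer price on the demand curve at q*: 52.14 − 0.92×11.9615 = 41.1354.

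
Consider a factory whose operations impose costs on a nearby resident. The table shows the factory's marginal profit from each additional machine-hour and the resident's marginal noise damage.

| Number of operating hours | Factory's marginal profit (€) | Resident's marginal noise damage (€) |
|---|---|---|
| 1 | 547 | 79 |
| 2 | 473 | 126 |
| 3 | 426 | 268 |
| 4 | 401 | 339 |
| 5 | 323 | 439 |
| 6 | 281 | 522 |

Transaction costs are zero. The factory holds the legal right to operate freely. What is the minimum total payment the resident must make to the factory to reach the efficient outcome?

Left alone the factory would choose level 6 (marginal profit stays positive).
Efficient level: k* = 4 (marginal profit ≥ marginal noise damage through 4).
The resident must at least cover the factory's forgone profit from cutting 6→4: 323 + 281 = 604.

€604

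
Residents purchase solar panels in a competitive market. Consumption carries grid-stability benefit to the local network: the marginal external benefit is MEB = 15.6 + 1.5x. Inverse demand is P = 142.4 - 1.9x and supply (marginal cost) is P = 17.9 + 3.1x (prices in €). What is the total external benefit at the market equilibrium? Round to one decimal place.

€853.4

Market equilibrium (private): 17.9 + 3.1x = 142.4 - 1.9x → x_m = 24.9000.
Total external benefit = ∫₀^{x_m} (15.6 + 1.5x) dx = 15.6×24.9000 + ½×1.5×24.9000² = 853.4475.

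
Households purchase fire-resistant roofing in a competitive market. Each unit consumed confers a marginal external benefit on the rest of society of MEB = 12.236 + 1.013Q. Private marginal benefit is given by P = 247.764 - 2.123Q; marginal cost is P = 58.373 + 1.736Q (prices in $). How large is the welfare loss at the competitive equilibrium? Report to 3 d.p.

DWL = $674.283

Market equilibrium (private): 58.373 + 1.736Q = 247.764 - 2.123Q → Q_m = 49.0777.
Social marginal benefit = demand + MEB = 260.000 - 1.110Q.
Set SMB = MC: 260.000 - 1.110Q = 58.373 + 1.736Q → Q* = 70.8457.
Between Q* and Q_m the wedge SMB − MC runs linearly from 0 to MEB(Q_m), so the loss is a triangle.
DWL = ½ × 21.7680 × 61.9518 = 674.2834.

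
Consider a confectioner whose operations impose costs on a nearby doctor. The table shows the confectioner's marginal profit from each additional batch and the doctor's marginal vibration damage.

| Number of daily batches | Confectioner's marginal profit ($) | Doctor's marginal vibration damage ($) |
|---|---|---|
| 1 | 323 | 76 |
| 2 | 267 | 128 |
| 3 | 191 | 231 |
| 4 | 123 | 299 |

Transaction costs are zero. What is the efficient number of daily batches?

Bargaining reaches the level where marginal profit last exceeds marginal vibration damage.
That holds through level 2 (267 ≥ 128) but not at 3 (191 < 231).

2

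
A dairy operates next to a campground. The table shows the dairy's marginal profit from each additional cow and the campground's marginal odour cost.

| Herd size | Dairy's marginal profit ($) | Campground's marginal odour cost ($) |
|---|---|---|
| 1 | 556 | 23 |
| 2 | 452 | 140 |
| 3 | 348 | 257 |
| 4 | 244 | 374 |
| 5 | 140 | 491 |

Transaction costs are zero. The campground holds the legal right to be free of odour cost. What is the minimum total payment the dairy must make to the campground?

Efficient level: marginal profit ≥ marginal odour cost through level 3, so k* = 3.
With the campground holding the right, the dairy must at least compensate total damage at k*: 23 + 140 + 257 = 420.

$420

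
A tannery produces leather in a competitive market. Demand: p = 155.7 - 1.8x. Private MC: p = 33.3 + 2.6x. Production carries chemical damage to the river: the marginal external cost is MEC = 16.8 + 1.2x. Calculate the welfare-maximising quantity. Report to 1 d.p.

x* = 18.9

Social marginal cost = private MC + MEC = 50.1 + 3.8x.
Set SMC = demand: 50.1 + 3.8x = 155.7 - 1.8x → x* = 18.8571.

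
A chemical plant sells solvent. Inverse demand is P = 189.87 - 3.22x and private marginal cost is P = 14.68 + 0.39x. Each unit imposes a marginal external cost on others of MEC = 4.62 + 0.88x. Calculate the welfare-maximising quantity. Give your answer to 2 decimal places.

Social marginal cost = private MC + MEC = 19.30 + 1.27x.
Set SMC = demand: 19.30 + 1.27x = 189.87 - 3.22x → x* = 37.9889.

x* = 37.99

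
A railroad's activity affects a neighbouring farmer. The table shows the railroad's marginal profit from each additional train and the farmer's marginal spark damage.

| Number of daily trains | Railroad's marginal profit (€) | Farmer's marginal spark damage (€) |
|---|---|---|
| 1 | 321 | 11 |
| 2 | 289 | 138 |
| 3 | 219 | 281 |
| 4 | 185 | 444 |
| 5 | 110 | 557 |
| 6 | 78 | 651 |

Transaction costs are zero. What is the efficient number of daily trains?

Bargaining reaches the level where marginal profit last exceeds marginal spark damage.
That holds through level 2 (289 ≥ 138) but not at 3 (219 < 281).

2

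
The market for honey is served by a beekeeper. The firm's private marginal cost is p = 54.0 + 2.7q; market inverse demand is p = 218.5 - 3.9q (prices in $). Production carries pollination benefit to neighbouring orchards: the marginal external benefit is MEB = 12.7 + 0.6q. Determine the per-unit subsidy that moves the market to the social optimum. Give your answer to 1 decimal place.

Social marginal cost = private MC − MEB = 41.3 + 2.1q.
Set SMC = demand: 41.3 + 2.1q = 218.5 - 3.9q → q* = 29.5333.
The Pigouvian subsidy equals MEB at q*: 12.7 + 0.6×29.5333 = 30.4200.

subsidy = $30.4 per unit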